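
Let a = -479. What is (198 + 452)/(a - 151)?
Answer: -65/63 ≈ -1.0317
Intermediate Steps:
(198 + 452)/(a - 151) = (198 + 452)/(-479 - 151) = 650/(-630) = 650*(-1/630) = -65/63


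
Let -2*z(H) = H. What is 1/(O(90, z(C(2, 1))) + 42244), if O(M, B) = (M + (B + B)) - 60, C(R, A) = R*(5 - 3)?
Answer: 1/42270 ≈ 2.3657e-5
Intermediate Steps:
C(R, A) = 2*R (C(R, A) = R*2 = 2*R)
z(H) = -H/2
O(M, B) = -60 + M + 2*B (O(M, B) = (M + 2*B) - 60 = -60 + M + 2*B)
1/(O(90, z(C(2, 1))) + 42244) = 1/((-60 + 90 + 2*(-2)) + 42244) = 1/((-60 + 90 - 4) + 42244) = 1/(26 + 42244) = 1/42270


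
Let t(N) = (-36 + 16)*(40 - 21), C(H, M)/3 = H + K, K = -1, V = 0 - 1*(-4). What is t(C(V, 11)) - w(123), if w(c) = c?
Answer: -503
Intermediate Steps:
V = 4 (V = 0 + 4 = 4)
C(H, M) = -3 + 3*H (C(H, M) = 3*(H - 1) = 3*(-1 + H) = -3 + 3*H)
t(N) = -380 (t(N) = -20*19 = -380)
t(C(V, 11)) - w(123) = -380 - 1*123 = -380 - 123 = -503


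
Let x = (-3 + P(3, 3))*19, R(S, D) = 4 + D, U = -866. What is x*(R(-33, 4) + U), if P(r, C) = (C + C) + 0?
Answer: -48906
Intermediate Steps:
P(r, C) = 2*C (P(r, C) = 2*C + 0 = 2*C)
x = 57 (x = (-3 + 2*3)*19 = (-3 + 6)*19 = 3*19 = 57)
x*(R(-33, 4) + U) = 57*((4 + 4) - 866) = 57*(8 - 866) = 57*(-858) = -48906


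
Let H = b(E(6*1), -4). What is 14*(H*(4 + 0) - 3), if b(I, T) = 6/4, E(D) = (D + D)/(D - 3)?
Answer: 42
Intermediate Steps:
E(D) = 2*D/(-3 + D) (E(D) = (2*D)/(-3 + D) = 2*D/(-3 + D))
b(I, T) = 3/2 (b(I, T) = 6*(¼) = 3/2)
H = 3/2 ≈ 1.5000
14*(H*(4 + 0) - 3) = 14*(3*(4 + 0)/2 - 3) = 14*((3/2)*4 - 3) = 14*(6 - 3) = 14*3 = 42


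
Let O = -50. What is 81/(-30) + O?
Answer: -527/10 ≈ -52.700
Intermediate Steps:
81/(-30) + O = 81/(-30) - 50 = 81*(-1/30) - 50 = -27/10 - 50 = -527/10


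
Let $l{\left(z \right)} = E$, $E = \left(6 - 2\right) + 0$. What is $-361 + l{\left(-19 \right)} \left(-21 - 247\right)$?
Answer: $-1433$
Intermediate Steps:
$E = 4$ ($E = 4 + 0 = 4$)
$l{\left(z \right)} = 4$
$-361 + l{\left(-19 \right)} \left(-21 - 247\right) = -361 + 4 \left(-21 - 247\right) = -361 + 4 \left(-268\right) = -361 - 1072 = -1433$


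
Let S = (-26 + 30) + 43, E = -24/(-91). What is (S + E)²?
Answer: 18498601/8281 ≈ 2233.9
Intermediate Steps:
E = 24/91 (E = -24*(-1/91) = 24/91 ≈ 0.26374)
S = 47 (S = 4 + 43 = 47)
(S + E)² = (47 + 24/91)² = (4301/91)² = 18498601/8281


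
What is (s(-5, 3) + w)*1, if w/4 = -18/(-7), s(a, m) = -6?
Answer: 30/7 ≈ 4.2857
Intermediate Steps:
w = 72/7 (w = 4*(-18/(-7)) = 4*(-18*(-⅐)) = 4*(18/7) = 72/7 ≈ 10.286)
(s(-5, 3) + w)*1 = (-6 + 72/7)*1 = (30/7)*1 = 30/7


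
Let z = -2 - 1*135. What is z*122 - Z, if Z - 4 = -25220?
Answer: 8502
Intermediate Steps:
Z = -25216 (Z = 4 - 25220 = -25216)
z = -137 (z = -2 - 135 = -137)
z*122 - Z = -137*122 - 1*(-25216) = -16714 + 25216 = 8502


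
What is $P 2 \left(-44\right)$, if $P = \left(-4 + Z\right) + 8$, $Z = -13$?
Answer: $792$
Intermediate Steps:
$P = -9$ ($P = \left(-4 - 13\right) + 8 = -17 + 8 = -9$)
$P 2 \left(-44\right) = \left(-9\right) 2 \left(-44\right) = \left(-18\right) \left(-44\right) = 792$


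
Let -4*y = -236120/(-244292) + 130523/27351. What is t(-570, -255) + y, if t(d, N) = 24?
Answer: 150773171099/6681630492 ≈ 22.565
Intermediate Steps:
y = -9585960709/6681630492 (y = -(-236120/(-244292) + 130523/27351)/4 = -(-236120*(-1/244292) + 130523*(1/27351))/4 = -(59030/61073 + 130523/27351)/4 = -¼*9585960709/1670407623 = -9585960709/6681630492 ≈ -1.4347)
t(-570, -255) + y = 24 - 9585960709/6681630492 = 150773171099/6681630492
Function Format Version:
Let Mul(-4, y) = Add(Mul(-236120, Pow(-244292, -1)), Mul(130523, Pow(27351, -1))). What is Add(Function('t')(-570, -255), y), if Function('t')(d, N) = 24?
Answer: Rational(150773171099, 6681630492) ≈ 22.565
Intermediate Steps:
y = Rational(-9585960709, 6681630492) (y = Mul(Rational(-1, 4), Add(Mul(-236120, Pow(-244292, -1)), Mul(130523, Pow(27351, -1)))) = Mul(Rational(-1, 4), Add(Mul(-236120, Rational(-1, 244292)), Mul(130523, Rational(1, 27351)))) = Mul(Rational(-1, 4), Add(Rational(59030, 61073), Rational(130523, 27351))) = Mul(Rational(-1, 4), Rational(9585960709, 1670407623)) = Rational(-9585960709, 6681630492) ≈ -1.4347)
Add(Function('t')(-570, -255), y) = Add(24, Rational(-9585960709, 6681630492)) = Rational(150773171099, 6681630492)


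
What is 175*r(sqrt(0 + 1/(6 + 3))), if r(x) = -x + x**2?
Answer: -350/9 ≈ -38.889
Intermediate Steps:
r(x) = x**2 - x
175*r(sqrt(0 + 1/(6 + 3))) = 175*(sqrt(0 + 1/(6 + 3))*(-1 + sqrt(0 + 1/(6 + 3)))) = 175*(sqrt(0 + 1/9)*(-1 + sqrt(0 + 1/9))) = 175*(sqrt(1/9)*(-1 + sqrt(1/9))) = 175*((-1 + 1/3)/3) = 175*((1/3)*(-2/3)) = 175*(-2/9) = -350/9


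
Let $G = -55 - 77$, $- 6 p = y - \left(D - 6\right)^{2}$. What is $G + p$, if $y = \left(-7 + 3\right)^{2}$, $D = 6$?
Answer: $- \frac{404}{3} \approx -134.67$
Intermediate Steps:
$y = 16$ ($y = \left(-4\right)^{2} = 16$)
$p = - \frac{8}{3}$ ($p = - \frac{16 - \left(6 - 6\right)^{2}}{6} = - \frac{16 - 0^{2}}{6} = - \frac{16 - 0}{6} = - \frac{16 + 0}{6} = \left(- \frac{1}{6}\right) 16 = - \frac{8}{3} \approx -2.6667$)
$G = -132$
$G + p = -132 - \frac{8}{3} = - \frac{404}{3}$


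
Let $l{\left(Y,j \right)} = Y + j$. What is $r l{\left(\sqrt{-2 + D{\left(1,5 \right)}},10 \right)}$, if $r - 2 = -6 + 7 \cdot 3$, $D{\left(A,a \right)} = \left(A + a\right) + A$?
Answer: $170 + 17 \sqrt{5} \approx 208.01$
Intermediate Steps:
$D{\left(A,a \right)} = a + 2 A$
$r = 17$ ($r = 2 + \left(-6 + 7 \cdot 3\right) = 2 + \left(-6 + 21\right) = 2 + 15 = 17$)
$r l{\left(\sqrt{-2 + D{\left(1,5 \right)}},10 \right)} = 17 \left(\sqrt{-2 + \left(5 + 2 \cdot 1\right)} + 10\right) = 17 \left(\sqrt{-2 + \left(5 + 2\right)} + 10\right) = 17 \left(\sqrt{-2 + 7} + 10\right) = 17 \left(\sqrt{5} + 10\right) = 17 \left(10 + \sqrt{5}\right) = 170 + 17 \sqrt{5}$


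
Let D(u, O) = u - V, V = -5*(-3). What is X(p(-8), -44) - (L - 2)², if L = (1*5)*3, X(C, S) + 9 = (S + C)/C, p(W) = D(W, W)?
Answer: -4027/23 ≈ -175.09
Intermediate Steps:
V = 15
D(u, O) = -15 + u (D(u, O) = u - 1*15 = u - 15 = -15 + u)
p(W) = -15 + W
X(C, S) = -9 + (C + S)/C (X(C, S) = -9 + (S + C)/C = -9 + (C + S)/C)
L = 15 (L = 5*3 = 15)
X(p(-8), -44) - (L - 2)² = (-8 - 44/(-15 - 8)) - (15 - 2)² = (-8 - 44/(-23)) - 1*13² = (-8 - 44*(-1/23)) - 1*169 = (-8 + 44/23) - 169 = -140/23 - 169 = -4027/23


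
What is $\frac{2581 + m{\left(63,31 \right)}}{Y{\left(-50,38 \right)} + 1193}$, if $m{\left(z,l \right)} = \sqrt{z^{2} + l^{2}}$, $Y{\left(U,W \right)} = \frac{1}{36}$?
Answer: $\frac{3204}{1481} + \frac{36 \sqrt{4930}}{42949} \approx 2.2223$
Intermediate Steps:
$Y{\left(U,W \right)} = \frac{1}{36}$
$m{\left(z,l \right)} = \sqrt{l^{2} + z^{2}}$
$\frac{2581 + m{\left(63,31 \right)}}{Y{\left(-50,38 \right)} + 1193} = \frac{2581 + \sqrt{31^{2} + 63^{2}}}{\frac{1}{36} + 1193} = \frac{2581 + \sqrt{961 + 3969}}{\frac{42949}{36}} = \left(2581 + \sqrt{4930}\right) \frac{36}{42949} = \frac{3204}{1481} + \frac{36 \sqrt{4930}}{42949}$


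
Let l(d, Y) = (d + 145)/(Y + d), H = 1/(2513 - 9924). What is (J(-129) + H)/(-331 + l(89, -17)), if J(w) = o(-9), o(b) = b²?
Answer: -2401160/9715821 ≈ -0.24714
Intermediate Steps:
J(w) = 81 (J(w) = (-9)² = 81)
H = -1/7411 (H = 1/(-7411) = -1/7411 ≈ -0.00013493)
l(d, Y) = (145 + d)/(Y + d)
(J(-129) + H)/(-331 + l(89, -17)) = (81 - 1/7411)/(-331 + (145 + 89)/(-17 + 89)) = 600290/(7411*(-331 + 234/72)) = 600290/(7411*(-331 + (1/72)*234)) = 600290/(7411*(-331 + 13/4)) = 600290/(7411*(-1311/4)) = (600290/7411)*(-4/1311) = -2401160/9715821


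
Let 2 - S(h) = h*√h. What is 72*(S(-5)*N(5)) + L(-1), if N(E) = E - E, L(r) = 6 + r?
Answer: 5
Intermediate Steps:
S(h) = 2 - h^(3/2) (S(h) = 2 - h*√h = 2 - h^(3/2))
N(E) = 0
72*(S(-5)*N(5)) + L(-1) = 72*((2 - (-5)^(3/2))*0) + (6 - 1) = 72*((2 - (-5)*I*√5)*0) + 5 = 72*((2 + 5*I*√5)*0) + 5 = 72*0 + 5 = 0 + 5 = 5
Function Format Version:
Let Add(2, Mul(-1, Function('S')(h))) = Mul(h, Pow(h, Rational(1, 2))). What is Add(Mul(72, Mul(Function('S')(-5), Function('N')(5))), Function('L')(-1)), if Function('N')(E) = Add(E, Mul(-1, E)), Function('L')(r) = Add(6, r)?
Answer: 5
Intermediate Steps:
Function('S')(h) = Add(2, Mul(-1, Pow(h, Rational(3, 2)))) (Function('S')(h) = Add(2, Mul(-1, Mul(h, Pow(h, Rational(1, 2))))) = Add(2, Mul(-1, Pow(h, Rational(3, 2)))))
Function('N')(E) = 0
Add(Mul(72, Mul(Function('S')(-5), Function('N')(5))), Function('L')(-1)) = Add(Mul(72, Mul(Add(2, Mul(-1, Pow(-5, Rational(3, 2)))), 0)), Add(6, -1)) = Add(Mul(72, Mul(Add(2, Mul(-1, Mul(-5, I, Pow(5, Rational(1, 2))))), 0)), 5) = Add(Mul(72, Mul(Add(2, Mul(5, I, Pow(5, Rational(1, 2)))), 0)), 5) = Add(Mul(72, 0), 5) = Add(0, 5) = 5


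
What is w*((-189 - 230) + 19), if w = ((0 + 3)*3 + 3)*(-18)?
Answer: 86400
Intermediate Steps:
w = -216 (w = (3*3 + 3)*(-18) = (9 + 3)*(-18) = 12*(-18) = -216)
w*((-189 - 230) + 19) = -216*((-189 - 230) + 19) = -216*(-419 + 19) = -216*(-400) = 86400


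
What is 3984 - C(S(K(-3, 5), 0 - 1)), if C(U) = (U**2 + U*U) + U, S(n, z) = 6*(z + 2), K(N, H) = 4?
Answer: 3906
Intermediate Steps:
S(n, z) = 12 + 6*z (S(n, z) = 6*(2 + z) = 12 + 6*z)
C(U) = U + 2*U**2 (C(U) = (U**2 + U**2) + U = 2*U**2 + U = U + 2*U**2)
3984 - C(S(K(-3, 5), 0 - 1)) = 3984 - (12 + 6*(0 - 1))*(1 + 2*(12 + 6*(0 - 1))) = 3984 - (12 + 6*(-1))*(1 + 2*(12 + 6*(-1))) = 3984 - (12 - 6)*(1 + 2*(12 - 6)) = 3984 - 6*(1 + 2*6) = 3984 - 6*(1 + 12) = 3984 - 6*13 = 3984 - 1*78 = 3984 - 78 = 3906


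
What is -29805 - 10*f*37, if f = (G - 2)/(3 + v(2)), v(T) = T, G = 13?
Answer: -30619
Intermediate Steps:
f = 11/5 (f = (13 - 2)/(3 + 2) = 11/5 ≈ 2.2000)
-29805 - 10*f*37 = -29805 - 10*(11/5)*37 = -29805 - 22*37 = -29805 - 1*814 = -29805 - 814 = -30619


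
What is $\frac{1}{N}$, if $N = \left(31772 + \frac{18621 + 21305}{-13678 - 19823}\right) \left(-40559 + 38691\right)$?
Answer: $- \frac{33501}{1988212984328} \approx -1.685 \cdot 10^{-8}$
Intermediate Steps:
$N = - \frac{1988212984328}{33501}$ ($N = \left(31772 + \frac{39926}{-33501}\right) \left(-1868\right) = \left(31772 + 39926 \left(- \frac{1}{33501}\right)\right) \left(-1868\right) = \left(31772 - \frac{39926}{33501}\right) \left(-1868\right) = \frac{1064353846}{33501} \left(-1868\right) = - \frac{1988212984328}{33501} \approx -5.9348 \cdot 10^{7}$)
$\frac{1}{N} = \frac{1}{- \frac{1988212984328}{33501}} = - \frac{33501}{1988212984328}$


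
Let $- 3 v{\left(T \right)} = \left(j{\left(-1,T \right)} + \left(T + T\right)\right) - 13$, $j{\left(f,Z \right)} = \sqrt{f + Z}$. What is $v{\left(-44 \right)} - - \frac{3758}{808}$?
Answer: $\frac{46441}{1212} - i \sqrt{5} \approx 38.318 - 2.2361 i$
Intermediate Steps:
$j{\left(f,Z \right)} = \sqrt{Z + f}$
$v{\left(T \right)} = \frac{13}{3} - \frac{2 T}{3} - \frac{\sqrt{-1 + T}}{3}$ ($v{\left(T \right)} = - \frac{\left(\sqrt{T - 1} + \left(T + T\right)\right) - 13}{3} = - \frac{\left(\sqrt{-1 + T} + 2 T\right) - 13}{3} = - \frac{-13 + \sqrt{-1 + T} + 2 T}{3} = \frac{13}{3} - \frac{2 T}{3} - \frac{\sqrt{-1 + T}}{3}$)
$v{\left(-44 \right)} - - \frac{3758}{808} = \left(\frac{13}{3} - - \frac{88}{3} - \frac{\sqrt{-1 - 44}}{3}\right) - - \frac{3758}{808} = \left(\frac{13}{3} + \frac{88}{3} - \frac{\sqrt{-45}}{3}\right) - \left(-3758\right) \frac{1}{808} = \left(\frac{13}{3} + \frac{88}{3} - \frac{3 i \sqrt{5}}{3}\right) - - \frac{1879}{404} = \left(\frac{13}{3} + \frac{88}{3} - i \sqrt{5}\right) + \frac{1879}{404} = \left(\frac{101}{3} - i \sqrt{5}\right) + \frac{1879}{404} = \frac{46441}{1212} - i \sqrt{5}$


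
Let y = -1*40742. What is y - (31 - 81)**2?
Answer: -43242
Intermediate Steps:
y = -40742
y - (31 - 81)**2 = -40742 - (31 - 81)**2 = -40742 - 1*(-50)**2 = -40742 - 1*2500 = -40742 - 2500 = -43242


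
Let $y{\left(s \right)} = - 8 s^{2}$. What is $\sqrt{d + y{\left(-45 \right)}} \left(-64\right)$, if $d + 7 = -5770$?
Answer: $- 64 i \sqrt{21977} \approx - 9487.8 i$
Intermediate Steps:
$d = -5777$ ($d = -7 - 5770 = -5777$)
$\sqrt{d + y{\left(-45 \right)}} \left(-64\right) = \sqrt{-5777 - 8 \left(-45\right)^{2}} \left(-64\right) = \sqrt{-5777 - 16200} \left(-64\right) = \sqrt{-21977} \left(-64\right) = i \sqrt{21977} \left(-64\right) = - 64 i \sqrt{21977}$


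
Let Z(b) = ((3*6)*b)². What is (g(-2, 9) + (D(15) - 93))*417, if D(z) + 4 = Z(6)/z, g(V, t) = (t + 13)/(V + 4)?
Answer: 1441986/5 ≈ 2.8840e+5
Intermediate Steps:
g(V, t) = (13 + t)/(4 + V)
Z(b) = 324*b² (Z(b) = (18*b)² = 324*b²)
D(z) = -4 + 11664/z (D(z) = -4 + (324*6²)/z = -4 + (324*36)/z = -4 + 11664/z)
(g(-2, 9) + (D(15) - 93))*417 = ((13 + 9)/(4 - 2) + ((-4 + 11664/15) - 93))*417 = (22/2 + ((-4 + 11664*(1/15)) - 93))*417 = ((½)*22 + ((-4 + 3888/5) - 93))*417 = (11 + (3868/5 - 93))*417 = (11 + 3403/5)*417 = (3458/5)*417 = 1441986/5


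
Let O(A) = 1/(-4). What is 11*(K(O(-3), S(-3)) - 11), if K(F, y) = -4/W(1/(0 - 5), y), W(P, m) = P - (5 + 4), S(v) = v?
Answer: -2673/23 ≈ -116.22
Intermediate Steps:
W(P, m) = -9 + P (W(P, m) = P - 1*9 = P - 9 = -9 + P)
O(A) = -¼
K(F, y) = 10/23 (K(F, y) = -4/(-9 + 1/(0 - 5)) = -4/(-9 + 1/(-5)) = -4/(-9 - ⅕) = -4/(-46/5) = -4*(-5/46) = 10/23)
11*(K(O(-3), S(-3)) - 11) = 11*(10/23 - 11) = 11*(-243/23) = -2673/23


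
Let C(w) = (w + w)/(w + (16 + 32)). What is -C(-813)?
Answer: -542/255 ≈ -2.1255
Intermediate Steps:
C(w) = 2*w/(48 + w) (C(w) = (2*w)/(w + 48) = (2*w)/(48 + w) = 2*w/(48 + w))
-C(-813) = -2*(-813)/(48 - 813) = -2*(-813)/(-765) = -2*(-813)*(-1)/765 = -1*542/255 = -542/255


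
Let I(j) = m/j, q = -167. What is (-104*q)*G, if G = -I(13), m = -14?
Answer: 18704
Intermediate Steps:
I(j) = -14/j
G = 14/13 (G = -(-14)/13 = -1*(-14/13) = 14/13 ≈ 1.0769)
(-104*q)*G = -104*(-167)*(14/13) = 17368*(14/13) = 18704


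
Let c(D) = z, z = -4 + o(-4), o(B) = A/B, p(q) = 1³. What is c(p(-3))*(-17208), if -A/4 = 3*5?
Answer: -189288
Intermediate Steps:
p(q) = 1
A = -60 (A = -12*5 = -4*15 = -60)
o(B) = -60/B
z = 11 (z = -4 - 60/(-4) = -4 - 60*(-¼) = -4 + 15 = 11)
c(D) = 11
c(p(-3))*(-17208) = 11*(-17208) = -189288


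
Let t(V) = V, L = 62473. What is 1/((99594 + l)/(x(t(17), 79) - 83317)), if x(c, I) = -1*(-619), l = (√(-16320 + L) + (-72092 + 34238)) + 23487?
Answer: -3524051223/3631797688 + 41349*√46153/3631797688 ≈ -0.96789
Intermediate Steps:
l = -14367 + √46153 (l = (√(-16320 + 62473) + (-72092 + 34238)) + 23487 = (√46153 - 37854) + 23487 = (-37854 + √46153) + 23487 = -14367 + √46153 ≈ -14152.)
x(c, I) = 619
1/((99594 + l)/(x(t(17), 79) - 83317)) = 1/((99594 + (-14367 + √46153))/(619 - 83317)) = 1/((85227 + √46153)/(-82698)) = 1/((85227 + √46153)*(-1/82698)) = 1/(-28409/27566 - √46153/82698)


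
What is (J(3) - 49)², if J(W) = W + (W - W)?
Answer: 2116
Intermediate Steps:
J(W) = W (J(W) = W + 0 = W)
(J(3) - 49)² = (3 - 49)² = (-46)² = 2116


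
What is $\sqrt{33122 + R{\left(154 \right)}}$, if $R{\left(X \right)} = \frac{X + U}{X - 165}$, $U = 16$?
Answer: $\frac{2 \sqrt{1001473}}{11} \approx 181.95$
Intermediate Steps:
$R{\left(X \right)} = \frac{16 + X}{-165 + X}$ ($R{\left(X \right)} = \frac{X + 16}{X - 165} = \frac{16 + X}{-165 + X}$)
$\sqrt{33122 + R{\left(154 \right)}} = \sqrt{33122 + \frac{16 + 154}{-165 + 154}} = \sqrt{33122 + \frac{1}{-11} \cdot 170} = \sqrt{33122 - \frac{170}{11}} = \sqrt{\frac{364172}{11}} = \frac{2 \sqrt{1001473}}{11}$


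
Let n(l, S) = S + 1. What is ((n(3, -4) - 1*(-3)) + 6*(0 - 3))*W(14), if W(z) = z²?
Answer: -3528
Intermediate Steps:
n(l, S) = 1 + S
((n(3, -4) - 1*(-3)) + 6*(0 - 3))*W(14) = (((1 - 4) - 1*(-3)) + 6*(0 - 3))*14² = ((-3 + 3) + 6*(-3))*196 = (0 - 18)*196 = -18*196 = -3528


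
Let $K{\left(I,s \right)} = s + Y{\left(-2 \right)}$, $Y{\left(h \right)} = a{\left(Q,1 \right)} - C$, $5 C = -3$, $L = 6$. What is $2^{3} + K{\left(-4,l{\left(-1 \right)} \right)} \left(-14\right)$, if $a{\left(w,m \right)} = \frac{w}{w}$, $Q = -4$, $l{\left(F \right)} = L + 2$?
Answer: $- \frac{632}{5} \approx -126.4$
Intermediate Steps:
$l{\left(F \right)} = 8$ ($l{\left(F \right)} = 6 + 2 = 8$)
$C = - \frac{3}{5}$ ($C = \frac{1}{5} \left(-3\right) = - \frac{3}{5} \approx -0.6$)
$a{\left(w,m \right)} = 1$
$Y{\left(h \right)} = \frac{8}{5}$ ($Y{\left(h \right)} = 1 - - \frac{3}{5} = 1 + \frac{3}{5} = \frac{8}{5}$)
$K{\left(I,s \right)} = \frac{8}{5} + s$ ($K{\left(I,s \right)} = s + \frac{8}{5} = \frac{8}{5} + s$)
$2^{3} + K{\left(-4,l{\left(-1 \right)} \right)} \left(-14\right) = 2^{3} + \left(\frac{8}{5} + 8\right) \left(-14\right) = 8 + \frac{48}{5} \left(-14\right) = 8 - \frac{672}{5} = - \frac{632}{5}$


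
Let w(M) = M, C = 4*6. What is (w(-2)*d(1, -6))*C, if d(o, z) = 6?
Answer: -288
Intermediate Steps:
C = 24
(w(-2)*d(1, -6))*C = -2*6*24 = -12*24 = -288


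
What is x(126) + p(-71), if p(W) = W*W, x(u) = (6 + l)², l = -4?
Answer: 5045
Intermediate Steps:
x(u) = 4 (x(u) = (6 - 4)² = 2² = 4)
p(W) = W²
x(126) + p(-71) = 4 + (-71)² = 4 + 5041 = 5045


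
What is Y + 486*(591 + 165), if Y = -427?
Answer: 366989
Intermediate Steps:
Y + 486*(591 + 165) = -427 + 486*(591 + 165) = -427 + 486*756 = -427 + 367416 = 366989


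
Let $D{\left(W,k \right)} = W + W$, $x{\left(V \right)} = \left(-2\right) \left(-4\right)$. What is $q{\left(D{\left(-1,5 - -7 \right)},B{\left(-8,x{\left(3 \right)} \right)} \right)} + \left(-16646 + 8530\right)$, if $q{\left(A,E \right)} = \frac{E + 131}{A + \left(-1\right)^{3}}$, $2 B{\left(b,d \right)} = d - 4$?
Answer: $- \frac{24481}{3} \approx -8160.3$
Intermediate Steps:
$x{\left(V \right)} = 8$
$D{\left(W,k \right)} = 2 W$
$B{\left(b,d \right)} = -2 + \frac{d}{2}$ ($B{\left(b,d \right)} = \frac{d - 4}{2} = \frac{-4 + d}{2} = -2 + \frac{d}{2}$)
$q{\left(A,E \right)} = \frac{131 + E}{-1 + A}$ ($q{\left(A,E \right)} = \frac{131 + E}{A - 1} = \frac{131 + E}{-1 + A}$)
$q{\left(D{\left(-1,5 - -7 \right)},B{\left(-8,x{\left(3 \right)} \right)} \right)} + \left(-16646 + 8530\right) = \frac{131 + \left(-2 + \frac{1}{2} \cdot 8\right)}{-1 + 2 \left(-1\right)} + \left(-16646 + 8530\right) = \frac{131 + \left(-2 + 4\right)}{-1 - 2} - 8116 = \frac{131 + 2}{-3} - 8116 = \left(- \frac{1}{3}\right) 133 - 8116 = - \frac{133}{3} - 8116 = - \frac{24481}{3}$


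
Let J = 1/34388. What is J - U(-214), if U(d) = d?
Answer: 7359033/34388 ≈ 214.00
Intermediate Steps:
J = 1/34388 ≈ 2.9080e-5
J - U(-214) = 1/34388 - 1*(-214) = 1/34388 + 214 = 7359033/34388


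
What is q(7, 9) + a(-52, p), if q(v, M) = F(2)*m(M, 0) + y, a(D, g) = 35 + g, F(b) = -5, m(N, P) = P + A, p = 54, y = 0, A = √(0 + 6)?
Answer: 89 - 5*√6 ≈ 76.753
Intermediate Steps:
A = √6 ≈ 2.4495
m(N, P) = P + √6
q(v, M) = -5*√6 (q(v, M) = -5*(0 + √6) + 0 = -5*√6 + 0 = -5*√6)
q(7, 9) + a(-52, p) = -5*√6 + (35 + 54) = -5*√6 + 89 = 89 - 5*√6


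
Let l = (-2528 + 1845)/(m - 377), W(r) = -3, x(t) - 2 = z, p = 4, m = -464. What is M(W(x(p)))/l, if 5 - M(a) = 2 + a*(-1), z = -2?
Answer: 0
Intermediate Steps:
x(t) = 0 (x(t) = 2 - 2 = 0)
M(a) = 3 + a (M(a) = 5 - (2 + a*(-1)) = 5 - (2 - a) = 5 + (-2 + a) = 3 + a)
l = 683/841 (l = (-2528 + 1845)/(-464 - 377) = -683/(-841) = -683*(-1/841) = 683/841 ≈ 0.81213)
M(W(x(p)))/l = (3 - 3)/(683/841) = 0*(841/683) = 0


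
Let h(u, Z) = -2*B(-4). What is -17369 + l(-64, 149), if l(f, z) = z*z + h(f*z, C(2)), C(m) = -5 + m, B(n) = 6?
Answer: 4820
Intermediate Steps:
h(u, Z) = -12 (h(u, Z) = -2*6 = -12)
l(f, z) = -12 + z² (l(f, z) = z*z - 12 = z² - 12 = -12 + z²)
-17369 + l(-64, 149) = -17369 + (-12 + 149²) = -17369 + (-12 + 22201) = -17369 + 22189 = 4820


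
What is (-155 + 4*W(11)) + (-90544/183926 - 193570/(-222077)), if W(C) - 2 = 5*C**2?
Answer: 46428924442189/20422867151 ≈ 2273.4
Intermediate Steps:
W(C) = 2 + 5*C**2
(-155 + 4*W(11)) + (-90544/183926 - 193570/(-222077)) = (-155 + 4*(2 + 5*11**2)) + (-90544/183926 - 193570/(-222077)) = (-155 + 4*(2 + 5*121)) + (-90544*1/183926 - 193570*(-1/222077)) = (-155 + 4*(2 + 605)) + (-45272/91963 + 193570/222077) = (-155 + 4*607) + 7747407966/20422867151 = (-155 + 2428) + 7747407966/20422867151 = 2273 + 7747407966/20422867151 = 46428924442189/20422867151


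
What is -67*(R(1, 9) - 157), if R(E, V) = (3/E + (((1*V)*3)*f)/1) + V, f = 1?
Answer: 7906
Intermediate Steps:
R(E, V) = 3/E + 4*V (R(E, V) = (3/E + (((1*V)*3)*1)/1) + V = (3/E + ((V*3)*1)*1) + V = (3/E + ((3*V)*1)*1) + V = (3/E + (3*V)*1) + V = (3/E + 3*V) + V = (3*V + 3/E) + V = 3/E + 4*V)
-67*(R(1, 9) - 157) = -67*((3/1 + 4*9) - 157) = -67*((3*1 + 36) - 157) = -67*((3 + 36) - 157) = -67*(39 - 157) = -67*(-118) = 7906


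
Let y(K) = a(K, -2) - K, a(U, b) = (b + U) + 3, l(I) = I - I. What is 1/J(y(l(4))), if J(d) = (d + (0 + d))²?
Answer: ¼ ≈ 0.25000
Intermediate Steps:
l(I) = 0
a(U, b) = 3 + U + b (a(U, b) = (U + b) + 3 = 3 + U + b)
y(K) = 1 (y(K) = (3 + K - 2) - K = (1 + K) - K = 1)
J(d) = 4*d² (J(d) = (d + d)² = (2*d)² = 4*d²)
1/J(y(l(4))) = 1/(4*1²) = 1/(4*1) = 1/4 = ¼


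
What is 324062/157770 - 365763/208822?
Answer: 4982423227/16472923470 ≈ 0.30246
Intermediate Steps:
324062/157770 - 365763/208822 = 324062*(1/157770) - 365763*1/208822 = 162031/78885 - 365763/208822 = 4982423227/16472923470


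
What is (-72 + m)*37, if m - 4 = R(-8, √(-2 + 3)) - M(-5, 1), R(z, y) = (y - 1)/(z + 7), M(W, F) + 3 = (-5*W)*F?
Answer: -3330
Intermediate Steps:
M(W, F) = -3 - 5*F*W (M(W, F) = -3 + (-5*W)*F = -3 - 5*F*W)
R(z, y) = (-1 + y)/(7 + z)
m = -18 (m = 4 + ((-1 + √(-2 + 3))/(7 - 8) - (-3 - 5*1*(-5))) = 4 + ((-1 + √1)/(-1) - (-3 + 25)) = 4 + (-(-1 + 1) - 1*22) = 4 + (-1*0 - 22) = 4 + (0 - 22) = 4 - 22 = -18)
(-72 + m)*37 = (-72 - 18)*37 = -90*37 = -3330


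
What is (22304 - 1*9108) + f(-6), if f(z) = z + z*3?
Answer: 13172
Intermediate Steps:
f(z) = 4*z (f(z) = z + 3*z = 4*z)
(22304 - 1*9108) + f(-6) = (22304 - 1*9108) + 4*(-6) = (22304 - 9108) - 24 = 13196 - 24 = 13172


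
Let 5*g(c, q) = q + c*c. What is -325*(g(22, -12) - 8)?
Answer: -28080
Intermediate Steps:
g(c, q) = q/5 + c²/5 (g(c, q) = (q + c*c)/5 = (q + c²)/5 = q/5 + c²/5)
-325*(g(22, -12) - 8) = -325*(((⅕)*(-12) + (⅕)*22²) - 8) = -325*((-12/5 + (⅕)*484) - 8) = -325*((-12/5 + 484/5) - 8) = -325*(472/5 - 8) = -325*432/5 = -28080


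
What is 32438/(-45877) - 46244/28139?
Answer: -3034308870/1290932903 ≈ -2.3505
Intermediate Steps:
32438/(-45877) - 46244/28139 = 32438*(-1/45877) - 46244*1/28139 = -32438/45877 - 46244/28139 = -3034308870/1290932903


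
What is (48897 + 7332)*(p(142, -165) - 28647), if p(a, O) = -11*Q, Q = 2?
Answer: -1612029201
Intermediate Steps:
p(a, O) = -22 (p(a, O) = -11*2 = -22)
(48897 + 7332)*(p(142, -165) - 28647) = (48897 + 7332)*(-22 - 28647) = 56229*(-28669) = -1612029201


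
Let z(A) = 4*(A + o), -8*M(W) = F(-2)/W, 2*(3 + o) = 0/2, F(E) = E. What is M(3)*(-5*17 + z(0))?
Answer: -97/12 ≈ -8.0833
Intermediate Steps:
o = -3 (o = -3 + (0/2)/2 = -3 + (0*(1/2))/2 = -3 + (1/2)*0 = -3 + 0 = -3)
M(W) = 1/(4*W) (M(W) = -(-1)/(4*W) = 1/(4*W))
z(A) = -12 + 4*A (z(A) = 4*(A - 3) = 4*(-3 + A) = -12 + 4*A)
M(3)*(-5*17 + z(0)) = ((1/4)/3)*(-5*17 + (-12 + 4*0)) = ((1/4)*(1/3))*(-85 + (-12 + 0)) = (-85 - 12)/12 = (1/12)*(-97) = -97/12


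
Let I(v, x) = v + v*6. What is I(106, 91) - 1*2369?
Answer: -1627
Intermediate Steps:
I(v, x) = 7*v (I(v, x) = v + 6*v = 7*v)
I(106, 91) - 1*2369 = 7*106 - 1*2369 = 742 - 2369 = -1627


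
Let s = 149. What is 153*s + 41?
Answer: 22838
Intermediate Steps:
153*s + 41 = 153*149 + 41 = 22797 + 41 = 22838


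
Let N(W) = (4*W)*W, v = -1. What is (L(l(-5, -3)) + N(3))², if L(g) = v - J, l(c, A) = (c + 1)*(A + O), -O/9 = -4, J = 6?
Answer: 841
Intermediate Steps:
O = 36 (O = -9*(-4) = 36)
N(W) = 4*W²
l(c, A) = (1 + c)*(36 + A) (l(c, A) = (c + 1)*(A + 36) = (1 + c)*(36 + A))
L(g) = -7 (L(g) = -1 - 1*6 = -1 - 6 = -7)
(L(l(-5, -3)) + N(3))² = (-7 + 4*3²)² = (-7 + 4*9)² = (-7 + 36)² = 29² = 841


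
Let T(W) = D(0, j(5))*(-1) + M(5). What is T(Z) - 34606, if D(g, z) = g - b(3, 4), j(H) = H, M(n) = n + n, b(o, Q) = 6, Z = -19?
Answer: -34590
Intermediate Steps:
M(n) = 2*n
D(g, z) = -6 + g (D(g, z) = g - 1*6 = g - 6 = -6 + g)
T(W) = 16 (T(W) = (-6 + 0)*(-1) + 2*5 = -6*(-1) + 10 = 6 + 10 = 16)
T(Z) - 34606 = 16 - 34606 = -34590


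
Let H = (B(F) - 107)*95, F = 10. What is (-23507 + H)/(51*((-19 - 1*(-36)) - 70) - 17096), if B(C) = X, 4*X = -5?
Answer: 135163/79196 ≈ 1.7067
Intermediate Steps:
X = -5/4 (X = (¼)*(-5) = -5/4 ≈ -1.2500)
B(C) = -5/4
H = -41135/4 (H = (-5/4 - 107)*95 = -433/4*95 = -41135/4 ≈ -10284.)
(-23507 + H)/(51*((-19 - 1*(-36)) - 70) - 17096) = (-23507 - 41135/4)/(51*((-19 - 1*(-36)) - 70) - 17096) = -135163/(4*(51*((-19 + 36) - 70) - 17096)) = -135163/(4*(51*(17 - 70) - 17096)) = -135163/(4*(51*(-53) - 17096)) = -135163/(4*(-2703 - 17096)) = -135163/4/(-19799) = -135163/4*(-1/19799) = 135163/79196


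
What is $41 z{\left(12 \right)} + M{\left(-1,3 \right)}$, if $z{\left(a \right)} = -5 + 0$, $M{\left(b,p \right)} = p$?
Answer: $-202$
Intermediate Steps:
$z{\left(a \right)} = -5$
$41 z{\left(12 \right)} + M{\left(-1,3 \right)} = 41 \left(-5\right) + 3 = -205 + 3 = -202$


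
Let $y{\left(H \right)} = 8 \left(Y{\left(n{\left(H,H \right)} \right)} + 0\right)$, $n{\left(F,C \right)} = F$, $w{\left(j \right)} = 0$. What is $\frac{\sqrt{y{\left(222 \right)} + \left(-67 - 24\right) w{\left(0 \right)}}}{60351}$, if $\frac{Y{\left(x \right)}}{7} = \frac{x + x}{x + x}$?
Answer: $\frac{2 \sqrt{14}}{60351} \approx 0.000124$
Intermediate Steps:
$Y{\left(x \right)} = 7$ ($Y{\left(x \right)} = 7 \frac{x + x}{x + x} = 7 \frac{2 x}{2 x} = 7 \cdot 2 x \frac{1}{2 x} = 7 \cdot 1 = 7$)
$y{\left(H \right)} = 56$ ($y{\left(H \right)} = 8 \left(7 + 0\right) = 8 \cdot 7 = 56$)
$\frac{\sqrt{y{\left(222 \right)} + \left(-67 - 24\right) w{\left(0 \right)}}}{60351} = \frac{\sqrt{56 + \left(-67 - 24\right) 0}}{60351} = \sqrt{56 - 0} \cdot \frac{1}{60351} = \sqrt{56 + 0} \cdot \frac{1}{60351} = \sqrt{56} \cdot \frac{1}{60351} = 2 \sqrt{14} \cdot \frac{1}{60351} = \frac{2 \sqrt{14}}{60351}$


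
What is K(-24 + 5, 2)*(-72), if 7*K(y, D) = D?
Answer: -144/7 ≈ -20.571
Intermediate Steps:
K(y, D) = D/7
K(-24 + 5, 2)*(-72) = ((⅐)*2)*(-72) = (2/7)*(-72) = -144/7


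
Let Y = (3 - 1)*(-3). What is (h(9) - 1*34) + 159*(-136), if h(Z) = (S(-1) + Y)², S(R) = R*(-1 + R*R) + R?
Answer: -21609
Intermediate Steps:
Y = -6 (Y = 2*(-3) = -6)
S(R) = R + R*(-1 + R²) (S(R) = R*(-1 + R²) + R = R + R*(-1 + R²))
h(Z) = 49 (h(Z) = ((-1)³ - 6)² = (-1 - 6)² = (-7)² = 49)
(h(9) - 1*34) + 159*(-136) = (49 - 1*34) + 159*(-136) = (49 - 34) - 21624 = 15 - 21624 = -21609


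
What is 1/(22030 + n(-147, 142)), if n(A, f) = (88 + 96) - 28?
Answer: 1/22186 ≈ 4.5073e-5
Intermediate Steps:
n(A, f) = 156 (n(A, f) = 184 - 28 = 156)
1/(22030 + n(-147, 142)) = 1/(22030 + 156) = 1/22186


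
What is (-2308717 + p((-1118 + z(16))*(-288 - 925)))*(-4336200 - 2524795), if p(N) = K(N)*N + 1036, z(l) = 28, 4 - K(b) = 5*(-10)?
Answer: -474022707191505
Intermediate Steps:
K(b) = 54 (K(b) = 4 - 5*(-10) = 4 - 1*(-50) = 4 + 50 = 54)
p(N) = 1036 + 54*N (p(N) = 54*N + 1036 = 1036 + 54*N)
(-2308717 + p((-1118 + z(16))*(-288 - 925)))*(-4336200 - 2524795) = (-2308717 + (1036 + 54*((-1118 + 28)*(-288 - 925))))*(-4336200 - 2524795) = (-2308717 + (1036 + 54*(-1090*(-1213))))*(-6860995) = (-2308717 + (1036 + 54*1322170))*(-6860995) = (-2308717 + (1036 + 71397180))*(-6860995) = (-2308717 + 71398216)*(-6860995) = 69089499*(-6860995) = -474022707191505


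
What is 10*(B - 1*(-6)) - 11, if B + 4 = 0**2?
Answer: 9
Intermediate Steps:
B = -4 (B = -4 + 0**2 = -4 + 0 = -4)
10*(B - 1*(-6)) - 11 = 10*(-4 - 1*(-6)) - 11 = 10*(-4 + 6) - 11 = 10*2 - 11 = 20 - 11 = 9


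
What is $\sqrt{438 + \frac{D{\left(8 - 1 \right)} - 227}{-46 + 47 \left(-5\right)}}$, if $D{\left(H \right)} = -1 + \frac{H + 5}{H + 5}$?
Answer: $\frac{\sqrt{34648705}}{281} \approx 20.948$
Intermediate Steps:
$D{\left(H \right)} = 0$ ($D{\left(H \right)} = -1 + \frac{5 + H}{5 + H} = -1 + 1 = 0$)
$\sqrt{438 + \frac{D{\left(8 - 1 \right)} - 227}{-46 + 47 \left(-5\right)}} = \sqrt{438 + \frac{0 - 227}{-46 + 47 \left(-5\right)}} = \sqrt{438 - \frac{227}{-46 - 235}} = \sqrt{438 - \frac{227}{-281}} = \sqrt{438 - - \frac{227}{281}} = \sqrt{438 + \frac{227}{281}} = \sqrt{\frac{123305}{281}} = \frac{\sqrt{34648705}}{281}$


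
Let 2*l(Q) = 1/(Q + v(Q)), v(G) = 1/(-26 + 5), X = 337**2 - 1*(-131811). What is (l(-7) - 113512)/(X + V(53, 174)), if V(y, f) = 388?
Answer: -33599573/72747328 ≈ -0.46187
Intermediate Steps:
X = 245380 (X = 113569 + 131811 = 245380)
v(G) = -1/21 (v(G) = 1/(-21) = -1/21)
l(Q) = 1/(2*(-1/21 + Q)) (l(Q) = 1/(2*(Q - 1/21)) = 1/(2*(-1/21 + Q)))
(l(-7) - 113512)/(X + V(53, 174)) = (21/(2*(-1 + 21*(-7))) - 113512)/(245380 + 388) = (21/(2*(-1 - 147)) - 113512)/245768 = ((21/2)/(-148) - 113512)*(1/245768) = ((21/2)*(-1/148) - 113512)*(1/245768) = (-21/296 - 113512)*(1/245768) = -33599573/296*1/245768 = -33599573/72747328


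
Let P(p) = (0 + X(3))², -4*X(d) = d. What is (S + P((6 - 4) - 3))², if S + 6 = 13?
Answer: 14641/256 ≈ 57.191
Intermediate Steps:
X(d) = -d/4
S = 7 (S = -6 + 13 = 7)
P(p) = 9/16 (P(p) = (0 - ¼*3)² = (0 - ¾)² = (-¾)² = 9/16)
(S + P((6 - 4) - 3))² = (7 + 9/16)² = (121/16)² = 14641/256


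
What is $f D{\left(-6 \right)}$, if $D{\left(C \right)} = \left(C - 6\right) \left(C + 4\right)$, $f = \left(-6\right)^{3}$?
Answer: $-5184$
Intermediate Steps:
$f = -216$
$D{\left(C \right)} = \left(-6 + C\right) \left(4 + C\right)$
$f D{\left(-6 \right)} = - 216 \left(-24 + \left(-6\right)^{2} - -12\right) = - 216 \left(-24 + 36 + 12\right) = \left(-216\right) 24 = -5184$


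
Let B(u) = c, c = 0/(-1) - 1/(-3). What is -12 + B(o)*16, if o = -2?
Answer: -20/3 ≈ -6.6667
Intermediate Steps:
c = ⅓ (c = 0*(-1) - 1*(-⅓) = 0 + ⅓ = ⅓ ≈ 0.33333)
B(u) = ⅓
-12 + B(o)*16 = -12 + (⅓)*16 = -12 + 16/3 = -20/3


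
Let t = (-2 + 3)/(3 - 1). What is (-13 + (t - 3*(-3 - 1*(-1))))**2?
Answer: 169/4 ≈ 42.250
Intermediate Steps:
t = 1/2 ≈ 0.50000
(-13 + (t - 3*(-3 - 1*(-1))))**2 = (-13 + (1/2 - 3*(-3 - 1*(-1))))**2 = (-13 + (1/2 - 3*(-3 + 1)))**2 = (-13 + (1/2 - 3*(-2)))**2 = (-13 + (1/2 + 6))**2 = (-13 + 13/2)**2 = (-13/2)**2 = 169/4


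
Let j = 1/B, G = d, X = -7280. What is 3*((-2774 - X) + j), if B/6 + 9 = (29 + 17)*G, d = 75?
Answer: 93030877/6882 ≈ 13518.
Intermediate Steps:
G = 75
B = 20646 (B = -54 + 6*((29 + 17)*75) = -54 + 6*(46*75) = -54 + 6*3450 = -54 + 20700 = 20646)
j = 1/20646 ≈ 4.8436e-5
3*((-2774 - X) + j) = 3*((-2774 - 1*(-7280)) + 1/20646) = 3*((-2774 + 7280) + 1/20646) = 3*(4506 + 1/20646) = 3*(93030877/20646) = 93030877/6882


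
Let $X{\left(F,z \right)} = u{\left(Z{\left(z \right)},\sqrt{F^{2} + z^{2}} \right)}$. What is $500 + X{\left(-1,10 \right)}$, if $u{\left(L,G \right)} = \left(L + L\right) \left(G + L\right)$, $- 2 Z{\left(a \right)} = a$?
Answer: $550 - 10 \sqrt{101} \approx 449.5$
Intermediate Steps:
$Z{\left(a \right)} = - \frac{a}{2}$
$u{\left(L,G \right)} = 2 L \left(G + L\right)$
$X{\left(F,z \right)} = - z \left(\sqrt{F^{2} + z^{2}} - \frac{z}{2}\right)$ ($X{\left(F,z \right)} = 2 \left(- \frac{z}{2}\right) \left(\sqrt{F^{2} + z^{2}} - \frac{z}{2}\right) = - z \left(\sqrt{F^{2} + z^{2}} - \frac{z}{2}\right)$)
$500 + X{\left(-1,10 \right)} = 500 + \frac{1}{2} \cdot 10 \left(10 - 2 \sqrt{\left(-1\right)^{2} + 10^{2}}\right) = 500 + \frac{1}{2} \cdot 10 \left(10 - 2 \sqrt{1 + 100}\right) = 500 + \frac{1}{2} \cdot 10 \left(10 - 2 \sqrt{101}\right) = 500 + \left(50 - 10 \sqrt{101}\right) = 550 - 10 \sqrt{101}$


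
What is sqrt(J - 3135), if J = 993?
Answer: 3*I*sqrt(238) ≈ 46.282*I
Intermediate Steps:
sqrt(J - 3135) = sqrt(993 - 3135) = sqrt(-2142) = 3*I*sqrt(238)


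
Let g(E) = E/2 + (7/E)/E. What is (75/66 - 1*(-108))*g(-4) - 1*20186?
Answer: -7165497/352 ≈ -20357.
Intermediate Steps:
g(E) = E/2 + 7/E² (g(E) = E*(½) + 7/E² = E/2 + 7/E²)
(75/66 - 1*(-108))*g(-4) - 1*20186 = (75/66 - 1*(-108))*((½)*(-4) + 7/(-4)²) - 1*20186 = (75*(1/66) + 108)*(-2 + 7*(1/16)) - 20186 = (25/22 + 108)*(-2 + 7/16) - 20186 = (2401/22)*(-25/16) - 20186 = -60025/352 - 20186 = -7165497/352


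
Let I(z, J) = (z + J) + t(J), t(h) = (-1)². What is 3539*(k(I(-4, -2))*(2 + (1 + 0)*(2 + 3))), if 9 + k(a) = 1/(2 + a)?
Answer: -693644/3 ≈ -2.3121e+5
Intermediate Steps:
t(h) = 1
I(z, J) = 1 + J + z (I(z, J) = (z + J) + 1 = (J + z) + 1 = 1 + J + z)
k(a) = -9 + 1/(2 + a)
3539*(k(I(-4, -2))*(2 + (1 + 0)*(2 + 3))) = 3539*(((-17 - 9*(1 - 2 - 4))/(2 + (1 - 2 - 4)))*(2 + (1 + 0)*(2 + 3))) = 3539*(((-17 - 9*(-5))/(2 - 5))*(2 + 1*5)) = 3539*(((-17 + 45)/(-3))*(2 + 5)) = 3539*(-⅓*28*7) = 3539*(-28/3*7) = 3539*(-196/3) = -693644/3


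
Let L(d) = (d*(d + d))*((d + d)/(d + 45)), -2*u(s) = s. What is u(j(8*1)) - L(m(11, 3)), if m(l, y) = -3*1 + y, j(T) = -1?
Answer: ½ ≈ 0.50000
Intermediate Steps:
u(s) = -s/2
m(l, y) = -3 + y
L(d) = 4*d³/(45 + d) (L(d) = (d*(2*d))*((2*d)/(45 + d)) = (2*d²)*(2*d/(45 + d)) = 4*d³/(45 + d))
u(j(8*1)) - L(m(11, 3)) = -½*(-1) - 4*(-3 + 3)³/(45 + (-3 + 3)) = ½ - 4*0³/(45 + 0) = ½ - 4*0/45 = ½ - 1*0 = ½ + 0 = ½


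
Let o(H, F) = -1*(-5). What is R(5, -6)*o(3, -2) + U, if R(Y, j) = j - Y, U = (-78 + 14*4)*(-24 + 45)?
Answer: -517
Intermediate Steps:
o(H, F) = 5
U = -462 (U = (-78 + 56)*21 = -22*21 = -462)
R(5, -6)*o(3, -2) + U = (-6 - 1*5)*5 - 462 = (-6 - 5)*5 - 462 = -11*5 - 462 = -55 - 462 = -517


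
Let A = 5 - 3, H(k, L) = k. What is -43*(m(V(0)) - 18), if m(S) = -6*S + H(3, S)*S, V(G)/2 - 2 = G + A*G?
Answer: 1290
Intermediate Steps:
A = 2
V(G) = 4 + 6*G (V(G) = 4 + 2*(G + 2*G) = 4 + 2*(3*G) = 4 + 6*G)
m(S) = -3*S (m(S) = -6*S + 3*S = -3*S)
-43*(m(V(0)) - 18) = -43*(-3*(4 + 6*0) - 18) = -43*(-3*(4 + 0) - 18) = -43*(-3*4 - 18) = -43*(-12 - 18) = -43*(-30) = 1290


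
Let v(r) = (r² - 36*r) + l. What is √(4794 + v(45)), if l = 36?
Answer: √5235 ≈ 72.353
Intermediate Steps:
v(r) = 36 + r² - 36*r (v(r) = (r² - 36*r) + 36 = 36 + r² - 36*r)
√(4794 + v(45)) = √(4794 + (36 + 45² - 36*45)) = √(4794 + (36 + 2025 - 1620)) = √(4794 + 441) = √5235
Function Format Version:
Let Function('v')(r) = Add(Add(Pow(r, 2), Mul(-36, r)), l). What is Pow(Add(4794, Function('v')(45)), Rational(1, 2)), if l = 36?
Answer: Pow(5235, Rational(1, 2)) ≈ 72.353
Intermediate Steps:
Function('v')(r) = Add(36, Pow(r, 2), Mul(-36, r)) (Function('v')(r) = Add(Add(Pow(r, 2), Mul(-36, r)), 36) = Add(36, Pow(r, 2), Mul(-36, r)))
Pow(Add(4794, Function('v')(45)), Rational(1, 2)) = Pow(Add(4794, Add(36, Pow(45, 2), Mul(-36, 45))), Rational(1, 2)) = Pow(Add(4794, Add(36, 2025, -1620)), Rational(1, 2)) = Pow(Add(4794, 441), Rational(1, 2)) = Pow(5235, Rational(1, 2))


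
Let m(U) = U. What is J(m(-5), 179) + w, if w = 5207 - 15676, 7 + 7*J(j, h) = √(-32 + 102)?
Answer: -10470 + √70/7 ≈ -10469.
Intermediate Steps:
J(j, h) = -1 + √70/7 (J(j, h) = -1 + √(-32 + 102)/7 = -1 + √70/7)
w = -10469
J(m(-5), 179) + w = (-1 + √70/7) - 10469 = -10470 + √70/7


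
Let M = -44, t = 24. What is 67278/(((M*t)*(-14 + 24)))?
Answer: -11213/1760 ≈ -6.3710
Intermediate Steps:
67278/(((M*t)*(-14 + 24))) = 67278/(((-44*24)*(-14 + 24))) = 67278/((-1056*10)) = 67278/(-10560) = 67278*(-1/10560) = -11213/1760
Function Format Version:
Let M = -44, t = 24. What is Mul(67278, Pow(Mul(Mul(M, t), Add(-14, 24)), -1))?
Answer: Rational(-11213, 1760) ≈ -6.3710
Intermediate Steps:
Mul(67278, Pow(Mul(Mul(M, t), Add(-14, 24)), -1)) = Mul(67278, Pow(Mul(Mul(-44, 24), Add(-14, 24)), -1)) = Mul(67278, Pow(Mul(-1056, 10), -1)) = Mul(67278, Pow(-10560, -1)) = Mul(67278, Rational(-1, 10560)) = Rational(-11213, 1760)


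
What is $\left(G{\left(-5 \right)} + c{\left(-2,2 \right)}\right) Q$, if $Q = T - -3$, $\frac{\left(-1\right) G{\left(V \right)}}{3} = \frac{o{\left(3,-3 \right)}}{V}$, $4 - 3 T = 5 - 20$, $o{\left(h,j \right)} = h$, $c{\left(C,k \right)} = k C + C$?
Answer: $- \frac{196}{5} \approx -39.2$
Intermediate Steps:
$c{\left(C,k \right)} = C + C k$ ($c{\left(C,k \right)} = C k + C = C + C k$)
$T = \frac{19}{3}$ ($T = \frac{4}{3} - \frac{5 - 20}{3} = \frac{4}{3} - -5 = \frac{4}{3} + 5 = \frac{19}{3} \approx 6.3333$)
$G{\left(V \right)} = - \frac{9}{V}$ ($G{\left(V \right)} = - 3 \frac{3}{V} = - \frac{9}{V}$)
$Q = \frac{28}{3}$ ($Q = \frac{19}{3} - -3 = \frac{19}{3} + 3 = \frac{28}{3} \approx 9.3333$)
$\left(G{\left(-5 \right)} + c{\left(-2,2 \right)}\right) Q = \left(- \frac{9}{-5} - 2 \left(1 + 2\right)\right) \frac{28}{3} = \left(\left(-9\right) \left(- \frac{1}{5}\right) - 6\right) \frac{28}{3} = \left(\frac{9}{5} - 6\right) \frac{28}{3} = \left(- \frac{21}{5}\right) \frac{28}{3} = - \frac{196}{5}$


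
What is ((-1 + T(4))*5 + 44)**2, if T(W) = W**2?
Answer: 14161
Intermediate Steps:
((-1 + T(4))*5 + 44)**2 = ((-1 + 4**2)*5 + 44)**2 = ((-1 + 16)*5 + 44)**2 = (15*5 + 44)**2 = (75 + 44)**2 = 119**2 = 14161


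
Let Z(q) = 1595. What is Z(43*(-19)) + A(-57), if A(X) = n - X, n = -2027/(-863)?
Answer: 1427703/863 ≈ 1654.3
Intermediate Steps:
n = 2027/863 (n = -2027*(-1/863) = 2027/863 ≈ 2.3488)
A(X) = 2027/863 - X
Z(43*(-19)) + A(-57) = 1595 + (2027/863 - 1*(-57)) = 1595 + (2027/863 + 57) = 1595 + 51218/863 = 1427703/863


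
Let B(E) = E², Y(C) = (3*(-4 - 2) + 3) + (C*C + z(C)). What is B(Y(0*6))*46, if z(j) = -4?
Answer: 16606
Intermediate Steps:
Y(C) = -19 + C² (Y(C) = (3*(-4 - 2) + 3) + (C*C - 4) = (3*(-6) + 3) + (C² - 4) = (-18 + 3) + (-4 + C²) = -15 + (-4 + C²) = -19 + C²)
B(Y(0*6))*46 = (-19 + (0*6)²)²*46 = (-19 + 0²)²*46 = (-19 + 0)²*46 = (-19)²*46 = 361*46 = 16606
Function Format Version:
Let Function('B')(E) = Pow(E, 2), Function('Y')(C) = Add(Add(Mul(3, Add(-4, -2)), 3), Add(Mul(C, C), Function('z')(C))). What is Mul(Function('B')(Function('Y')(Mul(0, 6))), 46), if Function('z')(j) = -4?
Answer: 16606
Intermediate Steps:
Function('Y')(C) = Add(-19, Pow(C, 2)) (Function('Y')(C) = Add(Add(Mul(3, Add(-4, -2)), 3), Add(Mul(C, C), -4)) = Add(Add(Mul(3, -6), 3), Add(Pow(C, 2), -4)) = Add(Add(-18, 3), Add(-4, Pow(C, 2))) = Add(-15, Add(-4, Pow(C, 2))) = Add(-19, Pow(C, 2)))
Mul(Function('B')(Function('Y')(Mul(0, 6))), 46) = Mul(Pow(Add(-19, Pow(Mul(0, 6), 2)), 2), 46) = Mul(Pow(Add(-19, Pow(0, 2)), 2), 46) = Mul(Pow(Add(-19, 0), 2), 46) = Mul(Pow(-19, 2), 46) = Mul(361, 46) = 16606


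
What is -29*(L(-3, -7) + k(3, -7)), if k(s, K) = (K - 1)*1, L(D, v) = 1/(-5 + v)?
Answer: 2813/12 ≈ 234.42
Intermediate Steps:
k(s, K) = -1 + K (k(s, K) = (-1 + K)*1 = -1 + K)
-29*(L(-3, -7) + k(3, -7)) = -29*(1/(-5 - 7) + (-1 - 7)) = -29*(1/(-12) - 8) = -29*(-1/12 - 8) = -29*(-97/12) = 2813/12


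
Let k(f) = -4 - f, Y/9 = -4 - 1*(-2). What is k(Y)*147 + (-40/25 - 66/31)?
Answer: 318412/155 ≈ 2054.3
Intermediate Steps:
Y = -18 (Y = 9*(-4 - 1*(-2)) = 9*(-4 + 2) = 9*(-2) = -18)
k(Y)*147 + (-40/25 - 66/31) = (-4 - 1*(-18))*147 + (-40/25 - 66/31) = (-4 + 18)*147 + (-40*1/25 - 66*1/31) = 14*147 + (-8/5 - 66/31) = 2058 - 578/155 = 318412/155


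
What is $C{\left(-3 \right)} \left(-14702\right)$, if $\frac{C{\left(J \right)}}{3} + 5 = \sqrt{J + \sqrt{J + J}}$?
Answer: $220530 - 44106 \sqrt{-3 + i \sqrt{6}} \approx 1.9139 \cdot 10^{5} - 81763.0 i$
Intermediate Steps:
$C{\left(J \right)} = -15 + 3 \sqrt{J + \sqrt{2} \sqrt{J}}$ ($C{\left(J \right)} = -15 + 3 \sqrt{J + \sqrt{J + J}} = -15 + 3 \sqrt{J + \sqrt{2 J}} = -15 + 3 \sqrt{J + \sqrt{2} \sqrt{J}}$)
$C{\left(-3 \right)} \left(-14702\right) = \left(-15 + 3 \sqrt{-3 + \sqrt{2} \sqrt{-3}}\right) \left(-14702\right) = \left(-15 + 3 \sqrt{-3 + \sqrt{2} i \sqrt{3}}\right) \left(-14702\right) = \left(-15 + 3 \sqrt{-3 + i \sqrt{6}}\right) \left(-14702\right) = 220530 - 44106 \sqrt{-3 + i \sqrt{6}}$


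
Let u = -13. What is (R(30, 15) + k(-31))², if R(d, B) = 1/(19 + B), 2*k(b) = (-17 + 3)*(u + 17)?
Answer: 904401/1156 ≈ 782.35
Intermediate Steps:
k(b) = -28 (k(b) = ((-17 + 3)*(-13 + 17))/2 = (-14*4)/2 = (½)*(-56) = -28)
(R(30, 15) + k(-31))² = (1/(19 + 15) - 28)² = (1/34 - 28)² = (-951/34)² = 904401/1156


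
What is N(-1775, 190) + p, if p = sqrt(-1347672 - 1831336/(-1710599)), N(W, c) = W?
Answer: -1775 + 8*I*sqrt(61616966562035797)/1710599 ≈ -1775.0 + 1160.9*I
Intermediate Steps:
p = 8*I*sqrt(61616966562035797)/1710599 (p = sqrt(-1347672 - 1831336*(-1/1710599)) = sqrt(-1347672 + 1831336/1710599) = sqrt(-2305324544192/1710599) = 8*I*sqrt(61616966562035797)/1710599 ≈ 1160.9*I)
N(-1775, 190) + p = -1775 + 8*I*sqrt(61616966562035797)/1710599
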